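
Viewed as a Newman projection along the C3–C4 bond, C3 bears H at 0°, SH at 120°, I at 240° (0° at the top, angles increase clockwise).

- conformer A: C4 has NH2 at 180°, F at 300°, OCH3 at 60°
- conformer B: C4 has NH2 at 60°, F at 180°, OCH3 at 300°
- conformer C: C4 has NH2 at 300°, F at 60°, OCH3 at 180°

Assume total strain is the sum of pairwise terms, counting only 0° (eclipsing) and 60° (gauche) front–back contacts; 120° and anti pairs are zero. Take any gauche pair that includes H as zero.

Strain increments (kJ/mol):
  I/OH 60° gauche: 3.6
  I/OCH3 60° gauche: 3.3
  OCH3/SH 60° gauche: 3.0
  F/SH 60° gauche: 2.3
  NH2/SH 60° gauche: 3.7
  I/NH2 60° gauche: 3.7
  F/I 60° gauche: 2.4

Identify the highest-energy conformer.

A is staggered. SH at 120° is gauche with NH2 at 180° (3.7); SH at 120° is gauche with OCH3 at 60° (3.0); I at 240° is gauche with NH2 at 180° (3.7); I at 240° is gauche with F at 300° (2.4). Total 12.8 kJ/mol.
B is staggered. SH at 120° is gauche with NH2 at 60° (3.7); SH at 120° is gauche with F at 180° (2.3); I at 240° is gauche with F at 180° (2.4); I at 240° is gauche with OCH3 at 300° (3.3). Total 11.7 kJ/mol.
C is staggered. SH at 120° is gauche with F at 60° (2.3); SH at 120° is gauche with OCH3 at 180° (3.0); I at 240° is gauche with NH2 at 300° (3.7); I at 240° is gauche with OCH3 at 180° (3.3). Total 12.3 kJ/mol.
A has the highest total (12.8 kJ/mol).

A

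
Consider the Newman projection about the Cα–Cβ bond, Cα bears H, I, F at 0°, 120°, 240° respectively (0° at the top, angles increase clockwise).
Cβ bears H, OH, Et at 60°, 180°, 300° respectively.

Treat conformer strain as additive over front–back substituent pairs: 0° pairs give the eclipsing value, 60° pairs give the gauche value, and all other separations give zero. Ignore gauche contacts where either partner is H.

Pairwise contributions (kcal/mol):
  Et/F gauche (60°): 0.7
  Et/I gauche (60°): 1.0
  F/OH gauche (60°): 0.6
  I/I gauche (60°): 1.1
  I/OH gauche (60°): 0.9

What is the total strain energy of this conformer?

2.2 kcal/mol

This conformer (staggered): I–OH gauche, F–OH gauche, F–Et gauche; 0.9 + 0.6 + 0.7 = 2.2 kcal/mol.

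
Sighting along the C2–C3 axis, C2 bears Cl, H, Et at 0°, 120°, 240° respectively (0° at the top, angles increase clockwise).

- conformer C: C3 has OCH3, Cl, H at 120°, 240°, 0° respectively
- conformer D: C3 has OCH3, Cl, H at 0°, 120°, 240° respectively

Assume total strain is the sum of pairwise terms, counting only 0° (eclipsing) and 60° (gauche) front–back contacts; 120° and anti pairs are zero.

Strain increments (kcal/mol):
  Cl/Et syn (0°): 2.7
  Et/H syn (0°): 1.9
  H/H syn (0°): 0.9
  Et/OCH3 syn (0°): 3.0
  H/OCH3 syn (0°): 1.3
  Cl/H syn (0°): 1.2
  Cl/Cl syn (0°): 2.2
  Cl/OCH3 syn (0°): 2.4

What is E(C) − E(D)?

C (eclipsed): Cl–H eclipsed, H–OCH3 eclipsed, Et–Cl eclipsed; 1.2 + 1.3 + 2.7 = 5.2 kcal/mol.
D (eclipsed): Cl–OCH3 eclipsed, H–Cl eclipsed, Et–H eclipsed; 2.4 + 1.2 + 1.9 = 5.5 kcal/mol.
E(C) − E(D) = 5.2 − 5.5 = -0.3 kcal/mol.

-0.3 kcal/mol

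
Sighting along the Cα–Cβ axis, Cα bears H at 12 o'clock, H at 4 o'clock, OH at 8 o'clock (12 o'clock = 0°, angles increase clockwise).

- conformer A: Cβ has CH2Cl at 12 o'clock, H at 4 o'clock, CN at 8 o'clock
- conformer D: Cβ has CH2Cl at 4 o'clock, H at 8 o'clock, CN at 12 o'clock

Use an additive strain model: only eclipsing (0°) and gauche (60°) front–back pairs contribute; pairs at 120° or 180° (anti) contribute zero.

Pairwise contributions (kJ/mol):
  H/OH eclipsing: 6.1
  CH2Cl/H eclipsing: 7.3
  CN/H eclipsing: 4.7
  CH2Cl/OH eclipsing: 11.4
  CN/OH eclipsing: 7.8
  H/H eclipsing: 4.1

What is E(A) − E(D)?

+1.1 kJ/mol

A is eclipsed. H at 0° is eclipsed with CH2Cl at 0° (7.3); H at 120° is eclipsed with H at 120° (4.1); OH at 240° is eclipsed with CN at 240° (7.8). Total 19.2 kJ/mol.
D is eclipsed. H at 0° is eclipsed with CN at 0° (4.7); H at 120° is eclipsed with CH2Cl at 120° (7.3); OH at 240° is eclipsed with H at 240° (6.1). Total 18.1 kJ/mol.
E(A) − E(D) = 19.2 − 18.1 = +1.1 kJ/mol.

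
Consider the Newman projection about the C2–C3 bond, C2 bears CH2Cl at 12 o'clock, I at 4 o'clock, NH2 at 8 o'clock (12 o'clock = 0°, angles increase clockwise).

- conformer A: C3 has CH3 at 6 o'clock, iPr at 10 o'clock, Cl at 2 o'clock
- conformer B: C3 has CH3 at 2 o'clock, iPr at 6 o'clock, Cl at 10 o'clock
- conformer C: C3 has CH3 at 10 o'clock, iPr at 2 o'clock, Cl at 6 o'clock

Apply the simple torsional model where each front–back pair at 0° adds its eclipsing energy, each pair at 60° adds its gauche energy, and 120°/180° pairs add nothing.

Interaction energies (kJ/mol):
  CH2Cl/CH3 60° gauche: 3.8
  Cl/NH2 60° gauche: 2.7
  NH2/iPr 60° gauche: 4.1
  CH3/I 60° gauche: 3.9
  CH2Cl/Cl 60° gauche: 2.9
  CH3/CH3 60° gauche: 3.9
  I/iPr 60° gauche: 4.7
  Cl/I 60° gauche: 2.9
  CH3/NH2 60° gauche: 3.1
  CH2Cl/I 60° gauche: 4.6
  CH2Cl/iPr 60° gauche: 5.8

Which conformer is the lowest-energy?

B

A (staggered): CH2Cl(0°)/iPr(300°) gauche 5.8; CH2Cl(0°)/Cl(60°) gauche 2.9; I(120°)/CH3(180°) gauche 3.9; I(120°)/Cl(60°) gauche 2.9; NH2(240°)/CH3(180°) gauche 3.1; NH2(240°)/iPr(300°) gauche 4.1 → 22.7 kJ/mol.
B (staggered): CH2Cl(0°)/CH3(60°) gauche 3.8; CH2Cl(0°)/Cl(300°) gauche 2.9; I(120°)/CH3(60°) gauche 3.9; I(120°)/iPr(180°) gauche 4.7; NH2(240°)/iPr(180°) gauche 4.1; NH2(240°)/Cl(300°) gauche 2.7 → 22.1 kJ/mol.
C (staggered): CH2Cl(0°)/CH3(300°) gauche 3.8; CH2Cl(0°)/iPr(60°) gauche 5.8; I(120°)/iPr(60°) gauche 4.7; I(120°)/Cl(180°) gauche 2.9; NH2(240°)/CH3(300°) gauche 3.1; NH2(240°)/Cl(180°) gauche 2.7 → 23.0 kJ/mol.
B has the lowest total (22.1 kJ/mol).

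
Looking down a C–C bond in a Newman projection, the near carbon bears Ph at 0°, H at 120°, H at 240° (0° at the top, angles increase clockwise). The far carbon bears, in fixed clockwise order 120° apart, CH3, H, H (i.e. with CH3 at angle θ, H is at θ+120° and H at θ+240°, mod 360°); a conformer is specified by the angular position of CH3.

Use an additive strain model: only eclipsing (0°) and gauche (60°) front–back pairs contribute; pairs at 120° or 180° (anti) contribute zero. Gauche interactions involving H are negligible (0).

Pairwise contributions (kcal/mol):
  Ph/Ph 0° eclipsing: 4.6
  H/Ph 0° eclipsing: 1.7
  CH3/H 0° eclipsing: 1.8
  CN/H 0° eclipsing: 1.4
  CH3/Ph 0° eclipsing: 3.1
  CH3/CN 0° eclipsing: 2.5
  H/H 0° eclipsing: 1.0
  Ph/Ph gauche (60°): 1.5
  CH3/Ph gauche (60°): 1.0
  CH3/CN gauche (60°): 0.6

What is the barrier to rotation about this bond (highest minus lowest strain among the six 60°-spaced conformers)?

CH3 at 0° (eclipsed): Ph–CH3 eclipsed, H–H eclipsed, H–H eclipsed; 3.1 + 1.0 + 1.0 = 5.1 kcal/mol.
CH3 at 60° (staggered): Ph–CH3 gauche; 1.0 = 1.0 kcal/mol.
CH3 at 120° (eclipsed): Ph–H eclipsed, H–CH3 eclipsed, H–H eclipsed; 1.7 + 1.8 + 1.0 = 4.5 kcal/mol.
CH3 at 180° (staggered): no non-H gauche contacts → 0.0 kcal/mol.
CH3 at 240° (eclipsed): Ph–H eclipsed, H–H eclipsed, H–CH3 eclipsed; 1.7 + 1.0 + 1.8 = 4.5 kcal/mol.
CH3 at 300° (staggered): Ph–CH3 gauche; 1.0 = 1.0 kcal/mol.
Max at 0° (5.1 kcal/mol), min at 180° (0.0 kcal/mol); barrier = 5.1 kcal/mol.

5.1 kcal/mol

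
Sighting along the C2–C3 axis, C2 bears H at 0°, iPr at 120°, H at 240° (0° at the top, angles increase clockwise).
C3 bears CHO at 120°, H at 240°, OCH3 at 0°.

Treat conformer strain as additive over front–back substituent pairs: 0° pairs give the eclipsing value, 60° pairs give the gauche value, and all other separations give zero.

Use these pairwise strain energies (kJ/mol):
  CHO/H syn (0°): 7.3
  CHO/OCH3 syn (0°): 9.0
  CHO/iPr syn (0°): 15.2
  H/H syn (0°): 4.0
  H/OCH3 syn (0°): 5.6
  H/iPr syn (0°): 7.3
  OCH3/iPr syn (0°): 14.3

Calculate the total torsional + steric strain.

24.8 kJ/mol

This conformer (eclipsed): H(0°)/OCH3(0°) eclipsed 5.6; iPr(120°)/CHO(120°) eclipsed 15.2; H(240°)/H(240°) eclipsed 4.0 → 24.8 kJ/mol.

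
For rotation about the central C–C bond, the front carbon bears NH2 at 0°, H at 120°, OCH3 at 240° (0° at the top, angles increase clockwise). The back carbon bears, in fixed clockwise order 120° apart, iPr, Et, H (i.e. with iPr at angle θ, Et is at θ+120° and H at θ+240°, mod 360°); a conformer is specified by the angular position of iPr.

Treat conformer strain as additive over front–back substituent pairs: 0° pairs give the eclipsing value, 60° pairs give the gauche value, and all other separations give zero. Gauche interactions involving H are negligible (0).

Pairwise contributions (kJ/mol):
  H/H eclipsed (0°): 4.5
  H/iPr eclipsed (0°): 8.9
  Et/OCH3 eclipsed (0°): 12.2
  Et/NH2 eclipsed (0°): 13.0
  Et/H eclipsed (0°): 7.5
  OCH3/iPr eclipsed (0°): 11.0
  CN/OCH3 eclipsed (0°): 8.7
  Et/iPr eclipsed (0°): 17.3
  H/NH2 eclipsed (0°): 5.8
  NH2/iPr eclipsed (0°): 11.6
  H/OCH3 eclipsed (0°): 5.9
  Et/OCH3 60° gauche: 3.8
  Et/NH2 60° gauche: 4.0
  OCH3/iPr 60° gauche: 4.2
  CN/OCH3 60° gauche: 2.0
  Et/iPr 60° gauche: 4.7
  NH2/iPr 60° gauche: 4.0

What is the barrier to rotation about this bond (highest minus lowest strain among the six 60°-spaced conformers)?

iPr at 0° (eclipsed): NH2–iPr eclipsed, H–Et eclipsed, OCH3–H eclipsed; 11.6 + 7.5 + 5.9 = 25.0 kJ/mol.
iPr at 60° (staggered): NH2–iPr gauche, OCH3–Et gauche; 4.0 + 3.8 = 7.8 kJ/mol.
iPr at 120° (eclipsed): NH2–H eclipsed, H–iPr eclipsed, OCH3–Et eclipsed; 5.8 + 8.9 + 12.2 = 26.9 kJ/mol.
iPr at 180° (staggered): NH2–Et gauche, OCH3–iPr gauche, OCH3–Et gauche; 4.0 + 4.2 + 3.8 = 12.0 kJ/mol.
iPr at 240° (eclipsed): NH2–Et eclipsed, H–H eclipsed, OCH3–iPr eclipsed; 13.0 + 4.5 + 11.0 = 28.5 kJ/mol.
iPr at 300° (staggered): NH2–iPr gauche, NH2–Et gauche, OCH3–iPr gauche; 4.0 + 4.0 + 4.2 = 12.2 kJ/mol.
Max at 240° (28.5 kJ/mol), min at 60° (7.8 kJ/mol); barrier = 20.7 kJ/mol.

20.7 kJ/mol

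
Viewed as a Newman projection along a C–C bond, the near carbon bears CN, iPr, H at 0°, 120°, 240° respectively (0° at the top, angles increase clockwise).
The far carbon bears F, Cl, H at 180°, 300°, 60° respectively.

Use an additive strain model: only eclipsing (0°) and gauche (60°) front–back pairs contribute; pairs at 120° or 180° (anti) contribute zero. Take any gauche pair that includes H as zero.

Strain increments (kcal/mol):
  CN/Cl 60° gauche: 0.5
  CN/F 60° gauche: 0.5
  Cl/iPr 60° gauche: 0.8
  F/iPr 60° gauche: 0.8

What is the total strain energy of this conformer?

1.3 kcal/mol

This conformer is staggered. CN at 0° is gauche with Cl at 300° (0.5); iPr at 120° is gauche with F at 180° (0.8). Total 1.3 kcal/mol.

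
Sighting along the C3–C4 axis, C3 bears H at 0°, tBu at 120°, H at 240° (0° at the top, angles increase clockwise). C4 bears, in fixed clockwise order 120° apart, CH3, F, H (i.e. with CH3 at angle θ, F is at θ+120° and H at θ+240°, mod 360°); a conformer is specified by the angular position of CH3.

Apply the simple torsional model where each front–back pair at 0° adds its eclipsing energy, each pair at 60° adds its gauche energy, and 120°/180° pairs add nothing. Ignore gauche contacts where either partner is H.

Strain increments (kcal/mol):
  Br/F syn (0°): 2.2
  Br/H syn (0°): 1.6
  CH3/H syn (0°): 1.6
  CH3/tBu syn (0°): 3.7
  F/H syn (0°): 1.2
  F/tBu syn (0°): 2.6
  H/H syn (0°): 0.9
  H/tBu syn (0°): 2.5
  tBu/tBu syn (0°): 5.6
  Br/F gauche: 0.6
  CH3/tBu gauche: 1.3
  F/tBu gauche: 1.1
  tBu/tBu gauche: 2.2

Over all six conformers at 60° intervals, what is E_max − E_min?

CH3 at 0° (eclipsed): H–CH3 eclipsed, tBu–F eclipsed, H–H eclipsed; 1.6 + 2.6 + 0.9 = 5.1 kcal/mol.
CH3 at 60° (staggered): tBu–CH3 gauche, tBu–F gauche; 1.3 + 1.1 = 2.4 kcal/mol.
CH3 at 120° (eclipsed): H–H eclipsed, tBu–CH3 eclipsed, H–F eclipsed; 0.9 + 3.7 + 1.2 = 5.8 kcal/mol.
CH3 at 180° (staggered): tBu–CH3 gauche; 1.3 = 1.3 kcal/mol.
CH3 at 240° (eclipsed): H–F eclipsed, tBu–H eclipsed, H–CH3 eclipsed; 1.2 + 2.5 + 1.6 = 5.3 kcal/mol.
CH3 at 300° (staggered): tBu–F gauche; 1.1 = 1.1 kcal/mol.
Max at 120° (5.8 kcal/mol), min at 300° (1.1 kcal/mol); barrier = 4.7 kcal/mol.

4.7 kcal/mol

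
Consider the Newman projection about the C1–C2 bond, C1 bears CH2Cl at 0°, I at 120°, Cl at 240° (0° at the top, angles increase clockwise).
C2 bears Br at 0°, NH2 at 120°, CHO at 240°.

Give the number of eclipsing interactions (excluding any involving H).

3

Non-H eclipsing pairs: CH2Cl(0°)/Br(0°); I(120°)/NH2(120°); Cl(240°)/CHO(240°) — 3 interactions.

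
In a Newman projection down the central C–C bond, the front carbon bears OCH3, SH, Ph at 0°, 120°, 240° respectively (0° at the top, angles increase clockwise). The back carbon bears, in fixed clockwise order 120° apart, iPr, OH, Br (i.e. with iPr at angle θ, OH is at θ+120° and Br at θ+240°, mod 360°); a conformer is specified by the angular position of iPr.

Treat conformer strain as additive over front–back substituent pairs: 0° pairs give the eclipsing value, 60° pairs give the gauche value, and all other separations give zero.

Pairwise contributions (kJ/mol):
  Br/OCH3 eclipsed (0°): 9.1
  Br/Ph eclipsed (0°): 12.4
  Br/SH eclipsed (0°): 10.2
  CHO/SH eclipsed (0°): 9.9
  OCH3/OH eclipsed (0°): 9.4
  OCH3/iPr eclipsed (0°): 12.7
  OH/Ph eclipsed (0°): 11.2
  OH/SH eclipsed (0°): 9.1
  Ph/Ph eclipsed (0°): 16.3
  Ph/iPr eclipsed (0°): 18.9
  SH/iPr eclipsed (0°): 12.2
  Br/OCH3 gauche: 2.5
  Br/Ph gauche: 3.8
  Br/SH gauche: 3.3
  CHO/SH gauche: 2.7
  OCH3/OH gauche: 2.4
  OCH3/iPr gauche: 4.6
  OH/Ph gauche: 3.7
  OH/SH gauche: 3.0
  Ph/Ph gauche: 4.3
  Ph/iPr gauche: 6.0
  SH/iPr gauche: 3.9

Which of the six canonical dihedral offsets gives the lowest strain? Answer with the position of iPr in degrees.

60°

iPr at 0° is eclipsed. OCH3 at 0° is eclipsed with iPr at 0° (12.7); SH at 120° is eclipsed with OH at 120° (9.1); Ph at 240° is eclipsed with Br at 240° (12.4). Total 34.2 kJ/mol.
iPr at 60° is staggered. OCH3 at 0° is gauche with iPr at 60° (4.6); OCH3 at 0° is gauche with Br at 300° (2.5); SH at 120° is gauche with iPr at 60° (3.9); SH at 120° is gauche with OH at 180° (3.0); Ph at 240° is gauche with OH at 180° (3.7); Ph at 240° is gauche with Br at 300° (3.8). Total 21.5 kJ/mol.
iPr at 120° is eclipsed. OCH3 at 0° is eclipsed with Br at 0° (9.1); SH at 120° is eclipsed with iPr at 120° (12.2); Ph at 240° is eclipsed with OH at 240° (11.2). Total 32.5 kJ/mol.
iPr at 180° is staggered. OCH3 at 0° is gauche with OH at 300° (2.4); OCH3 at 0° is gauche with Br at 60° (2.5); SH at 120° is gauche with iPr at 180° (3.9); SH at 120° is gauche with Br at 60° (3.3); Ph at 240° is gauche with iPr at 180° (6.0); Ph at 240° is gauche with OH at 300° (3.7). Total 21.8 kJ/mol.
iPr at 240° is eclipsed. OCH3 at 0° is eclipsed with OH at 0° (9.4); SH at 120° is eclipsed with Br at 120° (10.2); Ph at 240° is eclipsed with iPr at 240° (18.9). Total 38.5 kJ/mol.
iPr at 300° is staggered. OCH3 at 0° is gauche with iPr at 300° (4.6); OCH3 at 0° is gauche with OH at 60° (2.4); SH at 120° is gauche with OH at 60° (3.0); SH at 120° is gauche with Br at 180° (3.3); Ph at 240° is gauche with iPr at 300° (6.0); Ph at 240° is gauche with Br at 180° (3.8). Total 23.1 kJ/mol.
The minimum (21.5 kJ/mol) occurs with iPr at 60°.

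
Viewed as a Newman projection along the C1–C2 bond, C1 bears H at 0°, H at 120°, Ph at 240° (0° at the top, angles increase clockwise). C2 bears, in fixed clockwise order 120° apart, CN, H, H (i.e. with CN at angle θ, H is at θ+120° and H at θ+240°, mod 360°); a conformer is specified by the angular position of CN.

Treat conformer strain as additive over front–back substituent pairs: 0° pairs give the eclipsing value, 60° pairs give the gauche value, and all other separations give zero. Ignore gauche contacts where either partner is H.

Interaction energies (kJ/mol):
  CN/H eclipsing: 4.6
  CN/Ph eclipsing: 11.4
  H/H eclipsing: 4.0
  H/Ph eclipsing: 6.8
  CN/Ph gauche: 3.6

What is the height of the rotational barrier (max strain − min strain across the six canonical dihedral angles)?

19.4 kJ/mol

CN at 0° (eclipsed): H(0°)/CN(0°) eclipsed 4.6; H(120°)/H(120°) eclipsed 4.0; Ph(240°)/H(240°) eclipsed 6.8 → 15.4 kJ/mol.
CN at 60° (staggered): no non-H gauche contacts → 0.0 kJ/mol.
CN at 120° (eclipsed): H(0°)/H(0°) eclipsed 4.0; H(120°)/CN(120°) eclipsed 4.6; Ph(240°)/H(240°) eclipsed 6.8 → 15.4 kJ/mol.
CN at 180° (staggered): Ph(240°)/CN(180°) gauche 3.6 → 3.6 kJ/mol.
CN at 240° (eclipsed): H(0°)/H(0°) eclipsed 4.0; H(120°)/H(120°) eclipsed 4.0; Ph(240°)/CN(240°) eclipsed 11.4 → 19.4 kJ/mol.
CN at 300° (staggered): Ph(240°)/CN(300°) gauche 3.6 → 3.6 kJ/mol.
Max at 240° (19.4 kJ/mol), min at 60° (0.0 kJ/mol); barrier = 19.4 kJ/mol.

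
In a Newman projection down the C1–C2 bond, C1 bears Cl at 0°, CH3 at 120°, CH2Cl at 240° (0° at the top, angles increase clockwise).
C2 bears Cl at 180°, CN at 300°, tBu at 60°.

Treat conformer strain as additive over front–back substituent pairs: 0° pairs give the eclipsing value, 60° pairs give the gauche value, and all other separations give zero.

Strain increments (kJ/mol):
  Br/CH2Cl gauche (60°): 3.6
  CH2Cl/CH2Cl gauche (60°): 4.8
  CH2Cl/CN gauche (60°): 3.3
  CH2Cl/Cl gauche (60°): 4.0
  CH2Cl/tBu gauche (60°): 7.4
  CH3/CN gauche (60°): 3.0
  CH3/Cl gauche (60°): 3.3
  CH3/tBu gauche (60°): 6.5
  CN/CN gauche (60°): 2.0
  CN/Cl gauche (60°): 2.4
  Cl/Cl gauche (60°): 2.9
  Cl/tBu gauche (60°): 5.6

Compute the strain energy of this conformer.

25.1 kJ/mol

This conformer (staggered): Cl(0°)/CN(300°) gauche 2.4; Cl(0°)/tBu(60°) gauche 5.6; CH3(120°)/Cl(180°) gauche 3.3; CH3(120°)/tBu(60°) gauche 6.5; CH2Cl(240°)/Cl(180°) gauche 4.0; CH2Cl(240°)/CN(300°) gauche 3.3 → 25.1 kJ/mol.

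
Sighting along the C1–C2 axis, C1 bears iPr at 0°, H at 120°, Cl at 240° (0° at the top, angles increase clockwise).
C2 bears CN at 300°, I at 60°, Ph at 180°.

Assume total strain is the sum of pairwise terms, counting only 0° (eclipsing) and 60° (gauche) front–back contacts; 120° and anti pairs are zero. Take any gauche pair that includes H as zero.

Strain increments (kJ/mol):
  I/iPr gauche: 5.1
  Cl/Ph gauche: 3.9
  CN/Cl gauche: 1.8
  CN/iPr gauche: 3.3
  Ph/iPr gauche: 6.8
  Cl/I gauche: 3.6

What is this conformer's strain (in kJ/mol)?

14.1 kJ/mol

This conformer (staggered): iPr(0°)/CN(300°) gauche 3.3; iPr(0°)/I(60°) gauche 5.1; Cl(240°)/CN(300°) gauche 1.8; Cl(240°)/Ph(180°) gauche 3.9 → 14.1 kJ/mol.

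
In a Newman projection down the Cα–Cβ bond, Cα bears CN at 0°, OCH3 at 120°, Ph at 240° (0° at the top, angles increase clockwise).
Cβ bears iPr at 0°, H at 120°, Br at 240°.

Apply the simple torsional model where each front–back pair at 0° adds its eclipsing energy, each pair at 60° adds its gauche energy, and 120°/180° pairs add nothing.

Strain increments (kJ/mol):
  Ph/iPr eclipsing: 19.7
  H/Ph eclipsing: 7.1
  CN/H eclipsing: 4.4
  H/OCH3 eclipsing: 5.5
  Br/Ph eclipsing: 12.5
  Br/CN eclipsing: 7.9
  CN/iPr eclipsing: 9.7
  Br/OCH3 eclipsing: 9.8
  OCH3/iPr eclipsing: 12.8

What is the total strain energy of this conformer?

This conformer is eclipsed. CN at 0° is eclipsed with iPr at 0° (9.7); OCH3 at 120° is eclipsed with H at 120° (5.5); Ph at 240° is eclipsed with Br at 240° (12.5). Total 27.7 kJ/mol.

27.7 kJ/mol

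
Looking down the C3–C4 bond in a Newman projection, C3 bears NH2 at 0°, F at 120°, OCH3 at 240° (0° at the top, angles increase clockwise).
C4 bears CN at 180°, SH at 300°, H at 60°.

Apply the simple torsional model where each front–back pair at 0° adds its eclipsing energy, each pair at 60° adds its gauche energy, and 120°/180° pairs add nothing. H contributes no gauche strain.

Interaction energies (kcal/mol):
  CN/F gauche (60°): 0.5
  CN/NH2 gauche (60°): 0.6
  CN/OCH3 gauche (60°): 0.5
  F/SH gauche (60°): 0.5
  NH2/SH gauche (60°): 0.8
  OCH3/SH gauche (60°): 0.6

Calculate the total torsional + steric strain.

This conformer (staggered): NH2(0°)/SH(300°) gauche 0.8; F(120°)/CN(180°) gauche 0.5; OCH3(240°)/CN(180°) gauche 0.5; OCH3(240°)/SH(300°) gauche 0.6 → 2.4 kcal/mol.

2.4 kcal/mol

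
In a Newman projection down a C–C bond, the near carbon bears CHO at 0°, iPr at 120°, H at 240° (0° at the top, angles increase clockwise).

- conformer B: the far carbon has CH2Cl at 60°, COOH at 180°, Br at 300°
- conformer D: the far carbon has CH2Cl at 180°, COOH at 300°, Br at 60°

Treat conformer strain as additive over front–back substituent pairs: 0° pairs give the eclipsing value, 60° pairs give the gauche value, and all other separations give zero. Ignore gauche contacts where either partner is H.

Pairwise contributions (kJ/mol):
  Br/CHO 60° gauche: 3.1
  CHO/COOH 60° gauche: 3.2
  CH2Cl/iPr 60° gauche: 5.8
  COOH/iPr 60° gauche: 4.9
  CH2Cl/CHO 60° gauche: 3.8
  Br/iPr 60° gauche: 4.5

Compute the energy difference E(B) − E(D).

B (staggered): CHO–CH2Cl gauche, CHO–Br gauche, iPr–CH2Cl gauche, iPr–COOH gauche; 3.8 + 3.1 + 5.8 + 4.9 = 17.6 kJ/mol.
D (staggered): CHO–COOH gauche, CHO–Br gauche, iPr–CH2Cl gauche, iPr–Br gauche; 3.2 + 3.1 + 5.8 + 4.5 = 16.6 kJ/mol.
E(B) − E(D) = 17.6 − 16.6 = +1.0 kJ/mol.

+1.0 kJ/mol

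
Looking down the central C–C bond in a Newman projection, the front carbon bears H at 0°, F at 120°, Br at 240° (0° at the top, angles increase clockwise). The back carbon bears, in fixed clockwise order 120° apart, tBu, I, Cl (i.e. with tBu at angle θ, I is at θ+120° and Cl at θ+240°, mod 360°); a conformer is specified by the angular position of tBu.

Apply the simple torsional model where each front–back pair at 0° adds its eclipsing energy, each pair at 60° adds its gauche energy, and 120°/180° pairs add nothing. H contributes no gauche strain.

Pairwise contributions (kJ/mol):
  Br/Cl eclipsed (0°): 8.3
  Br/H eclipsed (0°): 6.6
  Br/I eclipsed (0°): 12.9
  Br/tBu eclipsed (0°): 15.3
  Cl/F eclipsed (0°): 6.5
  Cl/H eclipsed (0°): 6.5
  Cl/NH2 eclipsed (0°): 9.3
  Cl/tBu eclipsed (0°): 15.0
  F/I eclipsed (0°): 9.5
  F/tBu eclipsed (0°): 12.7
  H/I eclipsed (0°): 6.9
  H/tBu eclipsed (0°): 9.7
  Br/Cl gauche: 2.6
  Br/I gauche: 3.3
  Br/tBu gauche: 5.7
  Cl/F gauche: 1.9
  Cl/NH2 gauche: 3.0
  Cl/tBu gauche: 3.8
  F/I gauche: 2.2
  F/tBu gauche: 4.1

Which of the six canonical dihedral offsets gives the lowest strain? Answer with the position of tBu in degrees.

60°

tBu at 0° (eclipsed): H(0°)/tBu(0°) eclipsed 9.7; F(120°)/I(120°) eclipsed 9.5; Br(240°)/Cl(240°) eclipsed 8.3 → 27.5 kJ/mol.
tBu at 60° (staggered): F(120°)/tBu(60°) gauche 4.1; F(120°)/I(180°) gauche 2.2; Br(240°)/I(180°) gauche 3.3; Br(240°)/Cl(300°) gauche 2.6 → 12.2 kJ/mol.
tBu at 120° (eclipsed): H(0°)/Cl(0°) eclipsed 6.5; F(120°)/tBu(120°) eclipsed 12.7; Br(240°)/I(240°) eclipsed 12.9 → 32.1 kJ/mol.
tBu at 180° (staggered): F(120°)/tBu(180°) gauche 4.1; F(120°)/Cl(60°) gauche 1.9; Br(240°)/tBu(180°) gauche 5.7; Br(240°)/I(300°) gauche 3.3 → 15.0 kJ/mol.
tBu at 240° (eclipsed): H(0°)/I(0°) eclipsed 6.9; F(120°)/Cl(120°) eclipsed 6.5; Br(240°)/tBu(240°) eclipsed 15.3 → 28.7 kJ/mol.
tBu at 300° (staggered): F(120°)/I(60°) gauche 2.2; F(120°)/Cl(180°) gauche 1.9; Br(240°)/tBu(300°) gauche 5.7; Br(240°)/Cl(180°) gauche 2.6 → 12.4 kJ/mol.
The minimum (12.2 kJ/mol) occurs with tBu at 60°.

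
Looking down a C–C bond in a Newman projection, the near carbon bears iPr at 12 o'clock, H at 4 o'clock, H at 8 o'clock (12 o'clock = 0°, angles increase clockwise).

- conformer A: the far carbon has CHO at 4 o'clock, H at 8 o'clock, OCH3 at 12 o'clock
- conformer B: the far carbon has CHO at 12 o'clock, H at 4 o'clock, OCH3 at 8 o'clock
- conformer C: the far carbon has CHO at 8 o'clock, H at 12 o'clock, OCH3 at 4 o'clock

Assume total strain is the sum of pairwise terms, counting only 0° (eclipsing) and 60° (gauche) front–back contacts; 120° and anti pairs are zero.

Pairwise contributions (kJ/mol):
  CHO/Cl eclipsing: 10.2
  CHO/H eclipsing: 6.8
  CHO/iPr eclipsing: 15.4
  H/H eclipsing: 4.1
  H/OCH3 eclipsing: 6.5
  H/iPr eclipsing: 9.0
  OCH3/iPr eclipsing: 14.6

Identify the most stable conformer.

C

A (eclipsed): iPr(0°)/OCH3(0°) eclipsed 14.6; H(120°)/CHO(120°) eclipsed 6.8; H(240°)/H(240°) eclipsed 4.1 → 25.5 kJ/mol.
B (eclipsed): iPr(0°)/CHO(0°) eclipsed 15.4; H(120°)/H(120°) eclipsed 4.1; H(240°)/OCH3(240°) eclipsed 6.5 → 26.0 kJ/mol.
C (eclipsed): iPr(0°)/H(0°) eclipsed 9.0; H(120°)/OCH3(120°) eclipsed 6.5; H(240°)/CHO(240°) eclipsed 6.8 → 22.3 kJ/mol.
C has the lowest total (22.3 kJ/mol).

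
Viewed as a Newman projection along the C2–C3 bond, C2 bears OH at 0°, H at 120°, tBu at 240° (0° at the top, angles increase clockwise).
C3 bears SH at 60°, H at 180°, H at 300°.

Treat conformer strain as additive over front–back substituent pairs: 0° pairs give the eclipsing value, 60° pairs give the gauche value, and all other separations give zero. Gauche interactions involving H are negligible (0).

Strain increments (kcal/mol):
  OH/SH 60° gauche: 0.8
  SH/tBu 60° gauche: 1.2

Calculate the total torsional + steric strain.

This conformer (staggered): OH(0°)/SH(60°) gauche 0.8 → 0.8 kcal/mol.

0.8 kcal/mol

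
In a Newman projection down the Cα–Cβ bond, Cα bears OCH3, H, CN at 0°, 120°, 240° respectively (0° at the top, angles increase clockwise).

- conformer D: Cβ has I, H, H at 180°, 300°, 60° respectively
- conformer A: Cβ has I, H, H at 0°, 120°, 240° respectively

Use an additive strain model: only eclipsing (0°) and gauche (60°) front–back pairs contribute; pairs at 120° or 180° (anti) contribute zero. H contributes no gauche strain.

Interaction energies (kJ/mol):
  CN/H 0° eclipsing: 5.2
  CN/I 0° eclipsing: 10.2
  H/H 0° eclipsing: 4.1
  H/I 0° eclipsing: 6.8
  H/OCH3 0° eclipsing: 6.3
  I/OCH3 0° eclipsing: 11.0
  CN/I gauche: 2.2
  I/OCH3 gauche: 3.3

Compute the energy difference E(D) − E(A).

-18.1 kJ/mol

D (staggered): CN(240°)/I(180°) gauche 2.2 → 2.2 kJ/mol.
A (eclipsed): OCH3(0°)/I(0°) eclipsed 11.0; H(120°)/H(120°) eclipsed 4.1; CN(240°)/H(240°) eclipsed 5.2 → 20.3 kJ/mol.
E(D) − E(A) = 2.2 − 20.3 = -18.1 kJ/mol.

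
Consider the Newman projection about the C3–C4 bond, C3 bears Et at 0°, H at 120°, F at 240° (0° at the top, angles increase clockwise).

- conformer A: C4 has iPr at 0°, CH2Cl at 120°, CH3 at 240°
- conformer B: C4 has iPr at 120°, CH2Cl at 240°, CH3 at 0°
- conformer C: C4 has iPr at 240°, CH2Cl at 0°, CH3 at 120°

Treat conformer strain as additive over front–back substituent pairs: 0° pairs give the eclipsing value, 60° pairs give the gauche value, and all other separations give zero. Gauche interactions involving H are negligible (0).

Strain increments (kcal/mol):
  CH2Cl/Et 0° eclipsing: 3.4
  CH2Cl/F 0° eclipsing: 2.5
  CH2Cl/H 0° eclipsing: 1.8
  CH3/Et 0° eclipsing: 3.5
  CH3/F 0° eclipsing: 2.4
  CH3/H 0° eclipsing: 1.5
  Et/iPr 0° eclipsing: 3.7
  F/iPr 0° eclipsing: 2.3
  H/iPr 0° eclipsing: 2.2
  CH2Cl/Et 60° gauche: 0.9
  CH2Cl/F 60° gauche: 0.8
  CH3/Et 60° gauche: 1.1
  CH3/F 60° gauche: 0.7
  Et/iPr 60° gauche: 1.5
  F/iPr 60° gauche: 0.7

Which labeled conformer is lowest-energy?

A is eclipsed. Et at 0° is eclipsed with iPr at 0° (3.7); H at 120° is eclipsed with CH2Cl at 120° (1.8); F at 240° is eclipsed with CH3 at 240° (2.4). Total 7.9 kcal/mol.
B is eclipsed. Et at 0° is eclipsed with CH3 at 0° (3.5); H at 120° is eclipsed with iPr at 120° (2.2); F at 240° is eclipsed with CH2Cl at 240° (2.5). Total 8.2 kcal/mol.
C is eclipsed. Et at 0° is eclipsed with CH2Cl at 0° (3.4); H at 120° is eclipsed with CH3 at 120° (1.5); F at 240° is eclipsed with iPr at 240° (2.3). Total 7.2 kcal/mol.
C has the lowest total (7.2 kcal/mol).

C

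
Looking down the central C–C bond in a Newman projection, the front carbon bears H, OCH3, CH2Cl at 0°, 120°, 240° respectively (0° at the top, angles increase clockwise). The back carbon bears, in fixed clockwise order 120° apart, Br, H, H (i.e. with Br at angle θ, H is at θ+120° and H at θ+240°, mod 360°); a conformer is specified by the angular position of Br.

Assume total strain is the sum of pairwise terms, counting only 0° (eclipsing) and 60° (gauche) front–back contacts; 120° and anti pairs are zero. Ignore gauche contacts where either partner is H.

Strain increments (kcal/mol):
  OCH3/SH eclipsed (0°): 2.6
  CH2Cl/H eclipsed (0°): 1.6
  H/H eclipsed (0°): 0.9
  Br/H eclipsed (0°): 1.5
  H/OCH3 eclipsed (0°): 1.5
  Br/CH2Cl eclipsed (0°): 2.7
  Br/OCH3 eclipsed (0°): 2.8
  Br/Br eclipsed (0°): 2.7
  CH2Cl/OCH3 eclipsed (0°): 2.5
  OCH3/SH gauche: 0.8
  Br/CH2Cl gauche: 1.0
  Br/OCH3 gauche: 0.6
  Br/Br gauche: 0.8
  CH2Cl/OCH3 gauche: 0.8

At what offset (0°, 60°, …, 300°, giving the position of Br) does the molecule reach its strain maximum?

Br at 0° (eclipsed): H(0°)/Br(0°) eclipsed 1.5; OCH3(120°)/H(120°) eclipsed 1.5; CH2Cl(240°)/H(240°) eclipsed 1.6 → 4.6 kcal/mol.
Br at 60° (staggered): OCH3(120°)/Br(60°) gauche 0.6 → 0.6 kcal/mol.
Br at 120° (eclipsed): H(0°)/H(0°) eclipsed 0.9; OCH3(120°)/Br(120°) eclipsed 2.8; CH2Cl(240°)/H(240°) eclipsed 1.6 → 5.3 kcal/mol.
Br at 180° (staggered): OCH3(120°)/Br(180°) gauche 0.6; CH2Cl(240°)/Br(180°) gauche 1.0 → 1.6 kcal/mol.
Br at 240° (eclipsed): H(0°)/H(0°) eclipsed 0.9; OCH3(120°)/H(120°) eclipsed 1.5; CH2Cl(240°)/Br(240°) eclipsed 2.7 → 5.1 kcal/mol.
Br at 300° (staggered): CH2Cl(240°)/Br(300°) gauche 1.0 → 1.0 kcal/mol.
The maximum (5.3 kcal/mol) occurs with Br at 120°.

120°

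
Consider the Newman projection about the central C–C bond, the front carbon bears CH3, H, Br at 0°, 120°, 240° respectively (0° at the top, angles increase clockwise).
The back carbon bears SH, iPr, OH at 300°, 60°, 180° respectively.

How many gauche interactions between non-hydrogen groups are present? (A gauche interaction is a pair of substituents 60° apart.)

4

Non-H gauche pairs: CH3(0°)/SH(300°); CH3(0°)/iPr(60°); Br(240°)/SH(300°); Br(240°)/OH(180°) — 4 interactions.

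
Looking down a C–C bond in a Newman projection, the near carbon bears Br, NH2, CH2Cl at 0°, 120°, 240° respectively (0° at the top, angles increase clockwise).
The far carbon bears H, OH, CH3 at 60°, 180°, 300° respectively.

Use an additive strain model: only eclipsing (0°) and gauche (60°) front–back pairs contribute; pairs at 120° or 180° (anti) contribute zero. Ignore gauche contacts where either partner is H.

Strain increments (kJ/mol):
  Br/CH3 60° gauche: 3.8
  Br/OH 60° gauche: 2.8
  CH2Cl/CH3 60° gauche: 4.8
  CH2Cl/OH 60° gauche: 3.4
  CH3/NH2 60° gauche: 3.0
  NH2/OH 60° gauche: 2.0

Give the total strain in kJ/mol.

This conformer is staggered. Br at 0° is gauche with CH3 at 300° (3.8); NH2 at 120° is gauche with OH at 180° (2.0); CH2Cl at 240° is gauche with OH at 180° (3.4); CH2Cl at 240° is gauche with CH3 at 300° (4.8). Total 14.0 kJ/mol.

14.0 kJ/mol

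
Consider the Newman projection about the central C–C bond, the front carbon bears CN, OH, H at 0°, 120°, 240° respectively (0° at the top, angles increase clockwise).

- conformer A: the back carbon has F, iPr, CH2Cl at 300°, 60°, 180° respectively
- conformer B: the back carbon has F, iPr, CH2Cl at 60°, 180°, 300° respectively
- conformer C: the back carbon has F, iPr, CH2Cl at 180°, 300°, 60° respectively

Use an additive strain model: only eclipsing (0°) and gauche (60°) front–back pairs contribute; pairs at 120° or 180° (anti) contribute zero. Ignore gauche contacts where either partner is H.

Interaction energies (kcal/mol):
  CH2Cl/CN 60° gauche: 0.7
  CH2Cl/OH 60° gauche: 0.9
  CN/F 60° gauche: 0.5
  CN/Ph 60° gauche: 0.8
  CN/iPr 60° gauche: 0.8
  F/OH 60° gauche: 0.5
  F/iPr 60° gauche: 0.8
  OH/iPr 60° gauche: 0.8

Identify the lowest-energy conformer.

B

A is staggered. CN at 0° is gauche with F at 300° (0.5); CN at 0° is gauche with iPr at 60° (0.8); OH at 120° is gauche with iPr at 60° (0.8); OH at 120° is gauche with CH2Cl at 180° (0.9). Total 3.0 kcal/mol.
B is staggered. CN at 0° is gauche with F at 60° (0.5); CN at 0° is gauche with CH2Cl at 300° (0.7); OH at 120° is gauche with F at 60° (0.5); OH at 120° is gauche with iPr at 180° (0.8). Total 2.5 kcal/mol.
C is staggered. CN at 0° is gauche with iPr at 300° (0.8); CN at 0° is gauche with CH2Cl at 60° (0.7); OH at 120° is gauche with F at 180° (0.5); OH at 120° is gauche with CH2Cl at 60° (0.9). Total 2.9 kcal/mol.
B has the lowest total (2.5 kcal/mol).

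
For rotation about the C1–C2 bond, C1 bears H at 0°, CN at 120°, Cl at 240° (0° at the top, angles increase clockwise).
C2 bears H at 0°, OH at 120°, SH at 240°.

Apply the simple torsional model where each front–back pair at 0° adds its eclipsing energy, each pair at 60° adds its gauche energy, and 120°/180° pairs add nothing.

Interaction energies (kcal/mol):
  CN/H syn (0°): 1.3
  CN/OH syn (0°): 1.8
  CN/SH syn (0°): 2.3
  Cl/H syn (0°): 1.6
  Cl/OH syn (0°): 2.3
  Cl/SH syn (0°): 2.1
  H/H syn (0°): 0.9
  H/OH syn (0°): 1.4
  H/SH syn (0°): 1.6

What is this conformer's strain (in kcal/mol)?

4.8 kcal/mol

This conformer (eclipsed): H–H eclipsed, CN–OH eclipsed, Cl–SH eclipsed; 0.9 + 1.8 + 2.1 = 4.8 kcal/mol.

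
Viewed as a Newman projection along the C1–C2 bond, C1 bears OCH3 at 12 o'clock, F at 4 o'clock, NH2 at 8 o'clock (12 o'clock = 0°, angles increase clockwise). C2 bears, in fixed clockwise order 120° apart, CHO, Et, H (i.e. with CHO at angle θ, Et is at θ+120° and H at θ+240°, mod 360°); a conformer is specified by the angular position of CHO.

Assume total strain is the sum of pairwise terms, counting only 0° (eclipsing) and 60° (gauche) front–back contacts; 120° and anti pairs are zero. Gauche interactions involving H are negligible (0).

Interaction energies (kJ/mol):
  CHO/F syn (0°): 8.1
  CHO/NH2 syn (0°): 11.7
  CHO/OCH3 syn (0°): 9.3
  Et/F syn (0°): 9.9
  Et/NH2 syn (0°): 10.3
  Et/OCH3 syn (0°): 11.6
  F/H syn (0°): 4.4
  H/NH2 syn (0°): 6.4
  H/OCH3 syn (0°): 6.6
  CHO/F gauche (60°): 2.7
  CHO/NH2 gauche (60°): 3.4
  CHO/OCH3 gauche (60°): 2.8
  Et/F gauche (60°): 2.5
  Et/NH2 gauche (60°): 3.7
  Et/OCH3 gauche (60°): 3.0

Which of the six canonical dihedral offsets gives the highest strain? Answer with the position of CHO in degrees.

CHO at 0° (eclipsed): OCH3(0°)/CHO(0°) eclipsed 9.3; F(120°)/Et(120°) eclipsed 9.9; NH2(240°)/H(240°) eclipsed 6.4 → 25.6 kJ/mol.
CHO at 60° (staggered): OCH3(0°)/CHO(60°) gauche 2.8; F(120°)/CHO(60°) gauche 2.7; F(120°)/Et(180°) gauche 2.5; NH2(240°)/Et(180°) gauche 3.7 → 11.7 kJ/mol.
CHO at 120° (eclipsed): OCH3(0°)/H(0°) eclipsed 6.6; F(120°)/CHO(120°) eclipsed 8.1; NH2(240°)/Et(240°) eclipsed 10.3 → 25.0 kJ/mol.
CHO at 180° (staggered): OCH3(0°)/Et(300°) gauche 3.0; F(120°)/CHO(180°) gauche 2.7; NH2(240°)/CHO(180°) gauche 3.4; NH2(240°)/Et(300°) gauche 3.7 → 12.8 kJ/mol.
CHO at 240° (eclipsed): OCH3(0°)/Et(0°) eclipsed 11.6; F(120°)/H(120°) eclipsed 4.4; NH2(240°)/CHO(240°) eclipsed 11.7 → 27.7 kJ/mol.
CHO at 300° (staggered): OCH3(0°)/CHO(300°) gauche 2.8; OCH3(0°)/Et(60°) gauche 3.0; F(120°)/Et(60°) gauche 2.5; NH2(240°)/CHO(300°) gauche 3.4 → 11.7 kJ/mol.
The maximum (27.7 kJ/mol) occurs with CHO at 240°.

240°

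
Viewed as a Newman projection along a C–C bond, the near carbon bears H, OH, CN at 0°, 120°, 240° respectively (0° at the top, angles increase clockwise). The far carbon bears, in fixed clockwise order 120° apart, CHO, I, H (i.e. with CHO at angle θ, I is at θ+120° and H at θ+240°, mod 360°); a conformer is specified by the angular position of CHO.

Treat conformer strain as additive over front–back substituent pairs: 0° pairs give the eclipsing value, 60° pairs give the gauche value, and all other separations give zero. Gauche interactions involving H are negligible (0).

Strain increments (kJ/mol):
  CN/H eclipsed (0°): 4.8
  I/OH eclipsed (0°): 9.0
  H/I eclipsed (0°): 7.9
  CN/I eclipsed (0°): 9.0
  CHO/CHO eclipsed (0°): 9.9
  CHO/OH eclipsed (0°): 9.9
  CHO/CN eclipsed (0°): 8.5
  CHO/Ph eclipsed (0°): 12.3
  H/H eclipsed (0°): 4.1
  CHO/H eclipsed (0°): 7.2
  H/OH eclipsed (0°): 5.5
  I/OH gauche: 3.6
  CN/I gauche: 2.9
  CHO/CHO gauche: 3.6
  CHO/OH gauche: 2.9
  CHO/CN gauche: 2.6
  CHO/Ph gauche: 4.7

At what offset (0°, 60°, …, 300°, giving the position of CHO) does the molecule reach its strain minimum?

300°

CHO at 0° is eclipsed. H at 0° is eclipsed with CHO at 0° (7.2); OH at 120° is eclipsed with I at 120° (9.0); CN at 240° is eclipsed with H at 240° (4.8). Total 21.0 kJ/mol.
CHO at 60° is staggered. OH at 120° is gauche with CHO at 60° (2.9); OH at 120° is gauche with I at 180° (3.6); CN at 240° is gauche with I at 180° (2.9). Total 9.4 kJ/mol.
CHO at 120° is eclipsed. H at 0° is eclipsed with H at 0° (4.1); OH at 120° is eclipsed with CHO at 120° (9.9); CN at 240° is eclipsed with I at 240° (9.0). Total 23.0 kJ/mol.
CHO at 180° is staggered. OH at 120° is gauche with CHO at 180° (2.9); CN at 240° is gauche with CHO at 180° (2.6); CN at 240° is gauche with I at 300° (2.9). Total 8.4 kJ/mol.
CHO at 240° is eclipsed. H at 0° is eclipsed with I at 0° (7.9); OH at 120° is eclipsed with H at 120° (5.5); CN at 240° is eclipsed with CHO at 240° (8.5). Total 21.9 kJ/mol.
CHO at 300° is staggered. OH at 120° is gauche with I at 60° (3.6); CN at 240° is gauche with CHO at 300° (2.6). Total 6.2 kJ/mol.
The minimum (6.2 kJ/mol) occurs with CHO at 300°.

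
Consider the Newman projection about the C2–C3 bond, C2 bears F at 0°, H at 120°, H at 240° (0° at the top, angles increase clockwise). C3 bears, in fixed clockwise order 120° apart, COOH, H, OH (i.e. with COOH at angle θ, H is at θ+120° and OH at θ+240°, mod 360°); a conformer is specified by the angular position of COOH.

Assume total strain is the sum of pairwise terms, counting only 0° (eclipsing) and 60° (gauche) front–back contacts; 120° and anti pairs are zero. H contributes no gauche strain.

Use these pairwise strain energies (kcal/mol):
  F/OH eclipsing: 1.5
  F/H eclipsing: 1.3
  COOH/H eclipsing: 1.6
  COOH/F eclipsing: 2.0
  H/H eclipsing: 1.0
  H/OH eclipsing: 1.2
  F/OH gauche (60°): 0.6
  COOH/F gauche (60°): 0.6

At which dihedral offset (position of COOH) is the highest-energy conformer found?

COOH at 0° (eclipsed): F–COOH eclipsed, H–H eclipsed, H–OH eclipsed; 2.0 + 1.0 + 1.2 = 4.2 kcal/mol.
COOH at 60° (staggered): F–COOH gauche, F–OH gauche; 0.6 + 0.6 = 1.2 kcal/mol.
COOH at 120° (eclipsed): F–OH eclipsed, H–COOH eclipsed, H–H eclipsed; 1.5 + 1.6 + 1.0 = 4.1 kcal/mol.
COOH at 180° (staggered): F–OH gauche; 0.6 = 0.6 kcal/mol.
COOH at 240° (eclipsed): F–H eclipsed, H–OH eclipsed, H–COOH eclipsed; 1.3 + 1.2 + 1.6 = 4.1 kcal/mol.
COOH at 300° (staggered): F–COOH gauche; 0.6 = 0.6 kcal/mol.
The maximum (4.2 kcal/mol) occurs with COOH at 0°.

0°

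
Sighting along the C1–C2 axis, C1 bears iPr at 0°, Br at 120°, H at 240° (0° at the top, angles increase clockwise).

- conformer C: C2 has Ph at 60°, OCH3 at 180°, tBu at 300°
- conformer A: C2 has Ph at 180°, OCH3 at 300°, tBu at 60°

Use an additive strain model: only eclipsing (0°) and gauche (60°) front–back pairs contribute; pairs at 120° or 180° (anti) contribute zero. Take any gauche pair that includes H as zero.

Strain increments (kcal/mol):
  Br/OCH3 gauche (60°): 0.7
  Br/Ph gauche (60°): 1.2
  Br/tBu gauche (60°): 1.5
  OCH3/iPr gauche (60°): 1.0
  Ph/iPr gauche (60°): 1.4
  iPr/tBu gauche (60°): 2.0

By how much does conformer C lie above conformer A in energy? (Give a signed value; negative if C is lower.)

-0.4 kcal/mol

C (staggered): iPr–Ph gauche, iPr–tBu gauche, Br–Ph gauche, Br–OCH3 gauche; 1.4 + 2.0 + 1.2 + 0.7 = 5.3 kcal/mol.
A (staggered): iPr–OCH3 gauche, iPr–tBu gauche, Br–Ph gauche, Br–tBu gauche; 1.0 + 2.0 + 1.2 + 1.5 = 5.7 kcal/mol.
E(C) − E(A) = 5.3 − 5.7 = -0.4 kcal/mol.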